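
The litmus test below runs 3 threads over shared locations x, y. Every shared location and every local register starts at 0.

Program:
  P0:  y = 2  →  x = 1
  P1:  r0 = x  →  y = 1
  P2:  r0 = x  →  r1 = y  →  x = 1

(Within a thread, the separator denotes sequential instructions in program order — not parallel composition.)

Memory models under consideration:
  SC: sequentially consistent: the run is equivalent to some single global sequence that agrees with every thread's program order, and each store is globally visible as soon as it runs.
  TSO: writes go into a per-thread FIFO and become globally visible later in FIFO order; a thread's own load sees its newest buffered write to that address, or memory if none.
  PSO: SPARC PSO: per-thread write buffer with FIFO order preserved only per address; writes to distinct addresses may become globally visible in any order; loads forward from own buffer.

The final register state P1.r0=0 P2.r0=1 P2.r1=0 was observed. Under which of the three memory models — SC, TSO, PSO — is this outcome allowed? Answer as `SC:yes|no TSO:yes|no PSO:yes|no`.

outcome vector order: (P1.r0,P2.r0,P2.r1)
SC: 10 outcomes — {(0,0,0), (0,0,1), (0,0,2), (0,1,1), (0,1,2), (1,0,0), (1,0,1), (1,0,2), (1,1,1), (1,1,2)}
TSO: 10 outcomes — {(0,0,0), (0,0,1), (0,0,2), (0,1,1), (0,1,2), (1,0,0), (1,0,1), (1,0,2), (1,1,1), (1,1,2)}
PSO: 12 outcomes — {(0,0,0), (0,0,1), (0,0,2), (0,1,0), (0,1,1), (0,1,2), (1,0,0), (1,0,1), (1,0,2), (1,1,0), (1,1,1), (1,1,2)}
target (0,1,0) ∈ {PSO}

SC:no TSO:no PSO:yes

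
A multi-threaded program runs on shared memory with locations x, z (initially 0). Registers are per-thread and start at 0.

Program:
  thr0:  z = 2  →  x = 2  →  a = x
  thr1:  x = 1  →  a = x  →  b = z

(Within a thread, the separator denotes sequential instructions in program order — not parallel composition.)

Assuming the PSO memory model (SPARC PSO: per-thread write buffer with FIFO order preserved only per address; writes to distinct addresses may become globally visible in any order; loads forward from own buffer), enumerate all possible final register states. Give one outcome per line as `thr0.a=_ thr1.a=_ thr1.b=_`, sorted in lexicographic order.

outcome vector order: (thr0.a,thr1.a,thr1.b)
|PSO outcomes| = 6

thr0.a=1 thr1.a=1 thr1.b=0
thr0.a=1 thr1.a=1 thr1.b=2
thr0.a=2 thr1.a=1 thr1.b=0
thr0.a=2 thr1.a=1 thr1.b=2
thr0.a=2 thr1.a=2 thr1.b=0
thr0.a=2 thr1.a=2 thr1.b=2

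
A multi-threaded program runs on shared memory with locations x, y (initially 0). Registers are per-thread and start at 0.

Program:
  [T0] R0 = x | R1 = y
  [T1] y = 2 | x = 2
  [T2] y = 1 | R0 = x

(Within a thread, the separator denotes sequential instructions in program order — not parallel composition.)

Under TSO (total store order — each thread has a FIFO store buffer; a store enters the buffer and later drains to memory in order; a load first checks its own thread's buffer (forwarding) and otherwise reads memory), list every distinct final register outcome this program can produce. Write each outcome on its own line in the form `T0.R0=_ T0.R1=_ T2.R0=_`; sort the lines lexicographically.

outcome vector order: (T0.R0,T0.R1,T2.R0)
|TSO outcomes| = 10

T0.R0=0 T0.R1=0 T2.R0=0
T0.R0=0 T0.R1=0 T2.R0=2
T0.R0=0 T0.R1=1 T2.R0=0
T0.R0=0 T0.R1=1 T2.R0=2
T0.R0=0 T0.R1=2 T2.R0=0
T0.R0=0 T0.R1=2 T2.R0=2
T0.R0=2 T0.R1=1 T2.R0=0
T0.R0=2 T0.R1=1 T2.R0=2
T0.R0=2 T0.R1=2 T2.R0=0
T0.R0=2 T0.R1=2 T2.R0=2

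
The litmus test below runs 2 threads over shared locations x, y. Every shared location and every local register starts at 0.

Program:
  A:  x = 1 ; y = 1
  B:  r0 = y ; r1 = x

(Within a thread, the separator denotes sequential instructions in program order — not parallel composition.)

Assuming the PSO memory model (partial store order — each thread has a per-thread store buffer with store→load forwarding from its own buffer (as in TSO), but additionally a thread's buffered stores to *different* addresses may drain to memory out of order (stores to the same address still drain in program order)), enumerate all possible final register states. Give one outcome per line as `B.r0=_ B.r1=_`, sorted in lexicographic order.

outcome vector order: (B.r0,B.r1)
|PSO outcomes| = 4

B.r0=0 B.r1=0
B.r0=0 B.r1=1
B.r0=1 B.r1=0
B.r0=1 B.r1=1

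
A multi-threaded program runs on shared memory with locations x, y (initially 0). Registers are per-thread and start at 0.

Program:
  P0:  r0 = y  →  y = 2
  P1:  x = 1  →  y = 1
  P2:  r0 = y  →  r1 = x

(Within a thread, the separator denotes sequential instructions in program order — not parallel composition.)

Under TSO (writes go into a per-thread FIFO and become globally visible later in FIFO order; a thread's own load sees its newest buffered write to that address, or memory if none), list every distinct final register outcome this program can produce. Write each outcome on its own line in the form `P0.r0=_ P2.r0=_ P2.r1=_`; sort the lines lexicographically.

P0.r0=0 P2.r0=0 P2.r1=0
P0.r0=0 P2.r0=0 P2.r1=1
P0.r0=0 P2.r0=1 P2.r1=1
P0.r0=0 P2.r0=2 P2.r1=0
P0.r0=0 P2.r0=2 P2.r1=1
P0.r0=1 P2.r0=0 P2.r1=0
P0.r0=1 P2.r0=0 P2.r1=1
P0.r0=1 P2.r0=1 P2.r1=1
P0.r0=1 P2.r0=2 P2.r1=1

outcome vector order: (P0.r0,P2.r0,P2.r1)
|TSO outcomes| = 9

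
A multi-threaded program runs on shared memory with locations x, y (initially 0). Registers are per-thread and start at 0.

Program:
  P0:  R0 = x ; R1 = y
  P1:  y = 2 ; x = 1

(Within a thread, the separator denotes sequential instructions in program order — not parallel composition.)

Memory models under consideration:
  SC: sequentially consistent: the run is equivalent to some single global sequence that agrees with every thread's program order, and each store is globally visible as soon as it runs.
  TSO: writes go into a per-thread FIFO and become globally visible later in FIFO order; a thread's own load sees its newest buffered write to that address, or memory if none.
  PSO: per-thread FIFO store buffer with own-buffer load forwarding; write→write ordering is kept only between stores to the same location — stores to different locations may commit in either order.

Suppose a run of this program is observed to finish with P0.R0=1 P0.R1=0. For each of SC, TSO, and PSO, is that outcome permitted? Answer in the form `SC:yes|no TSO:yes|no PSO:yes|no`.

outcome vector order: (P0.R0,P0.R1)
under SC → 00 02 12
under TSO → 00 02 12
under PSO → 00 02 10 12
target 10 ∈ {PSO}

SC:no TSO:no PSO:yes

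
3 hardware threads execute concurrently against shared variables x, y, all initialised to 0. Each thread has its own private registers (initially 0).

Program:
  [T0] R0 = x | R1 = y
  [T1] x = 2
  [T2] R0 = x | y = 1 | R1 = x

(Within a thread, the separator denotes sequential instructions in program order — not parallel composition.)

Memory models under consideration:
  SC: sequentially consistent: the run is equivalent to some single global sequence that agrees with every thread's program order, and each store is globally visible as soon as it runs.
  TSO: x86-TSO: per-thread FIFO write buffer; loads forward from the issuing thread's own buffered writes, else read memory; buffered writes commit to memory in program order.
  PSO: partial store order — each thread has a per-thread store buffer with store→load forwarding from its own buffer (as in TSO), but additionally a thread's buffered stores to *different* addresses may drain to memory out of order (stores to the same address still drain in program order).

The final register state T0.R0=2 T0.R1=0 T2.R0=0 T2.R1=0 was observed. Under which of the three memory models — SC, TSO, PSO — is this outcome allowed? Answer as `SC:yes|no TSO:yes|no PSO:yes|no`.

outcome vector order: (T0.R0,T0.R1,T2.R0,T2.R1)
SC: 11 outcomes — {<0 0 0 0>; <0 0 0 2>; <0 0 2 2>; <0 1 0 0>; <0 1 0 2>; <0 1 2 2>; <2 0 0 2>; <2 0 2 2>; <2 1 0 0>; <2 1 0 2>; <2 1 2 2>}
TSO: 12 outcomes — {<0 0 0 0>; <0 0 0 2>; <0 0 2 2>; <0 1 0 0>; <0 1 0 2>; <0 1 2 2>; <2 0 0 0>; <2 0 0 2>; <2 0 2 2>; <2 1 0 0>; <2 1 0 2>; <2 1 2 2>}
PSO: 12 outcomes — {<0 0 0 0>; <0 0 0 2>; <0 0 2 2>; <0 1 0 0>; <0 1 0 2>; <0 1 2 2>; <2 0 0 0>; <2 0 0 2>; <2 0 2 2>; <2 1 0 0>; <2 1 0 2>; <2 1 2 2>}
target <2 0 0 0> ∈ {TSO,PSO}

SC:no TSO:yes PSO:yes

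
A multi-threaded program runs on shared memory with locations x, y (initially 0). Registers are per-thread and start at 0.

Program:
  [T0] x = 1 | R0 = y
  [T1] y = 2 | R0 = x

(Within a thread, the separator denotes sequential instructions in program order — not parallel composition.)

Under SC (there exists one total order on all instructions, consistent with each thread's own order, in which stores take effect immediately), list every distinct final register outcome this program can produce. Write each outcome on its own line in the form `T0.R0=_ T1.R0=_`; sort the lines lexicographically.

T0.R0=0 T1.R0=1
T0.R0=2 T1.R0=0
T0.R0=2 T1.R0=1

outcome vector order: (T0.R0,T1.R0)
|SC outcomes| = 3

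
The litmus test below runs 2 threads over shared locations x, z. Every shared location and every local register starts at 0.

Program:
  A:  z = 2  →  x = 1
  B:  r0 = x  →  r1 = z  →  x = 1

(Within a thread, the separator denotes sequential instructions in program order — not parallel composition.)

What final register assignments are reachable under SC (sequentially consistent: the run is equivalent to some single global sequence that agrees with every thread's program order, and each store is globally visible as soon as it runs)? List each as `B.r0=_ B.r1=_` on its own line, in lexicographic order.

outcome vector order: (B.r0,B.r1)
|SC outcomes| = 3

B.r0=0 B.r1=0
B.r0=0 B.r1=2
B.r0=1 B.r1=2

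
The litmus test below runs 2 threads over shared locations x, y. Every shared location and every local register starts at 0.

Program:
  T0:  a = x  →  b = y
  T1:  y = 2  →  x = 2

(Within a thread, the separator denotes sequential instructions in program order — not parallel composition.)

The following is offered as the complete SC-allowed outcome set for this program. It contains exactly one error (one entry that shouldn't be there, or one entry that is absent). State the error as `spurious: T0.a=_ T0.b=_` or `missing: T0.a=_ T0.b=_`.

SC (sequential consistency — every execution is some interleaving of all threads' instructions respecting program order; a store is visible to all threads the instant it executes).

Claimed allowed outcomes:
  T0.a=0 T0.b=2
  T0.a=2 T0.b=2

missing: T0.a=0 T0.b=0

outcome vector order: (T0.a,T0.b)
[SC] allowed = {<0 0>; <0 2>; <2 2>}
SC∖claimed = {<0 0>}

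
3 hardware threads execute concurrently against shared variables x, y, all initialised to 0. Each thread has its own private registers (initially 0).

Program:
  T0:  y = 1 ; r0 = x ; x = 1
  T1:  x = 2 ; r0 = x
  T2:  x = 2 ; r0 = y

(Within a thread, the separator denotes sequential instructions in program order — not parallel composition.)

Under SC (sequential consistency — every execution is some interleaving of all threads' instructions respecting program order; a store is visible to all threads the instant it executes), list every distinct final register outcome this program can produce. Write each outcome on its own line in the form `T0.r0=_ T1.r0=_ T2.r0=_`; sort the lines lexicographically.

outcome vector order: (T0.r0,T1.r0,T2.r0)
|SC outcomes| = 6

T0.r0=0 T1.r0=1 T2.r0=1
T0.r0=0 T1.r0=2 T2.r0=1
T0.r0=2 T1.r0=1 T2.r0=0
T0.r0=2 T1.r0=1 T2.r0=1
T0.r0=2 T1.r0=2 T2.r0=0
T0.r0=2 T1.r0=2 T2.r0=1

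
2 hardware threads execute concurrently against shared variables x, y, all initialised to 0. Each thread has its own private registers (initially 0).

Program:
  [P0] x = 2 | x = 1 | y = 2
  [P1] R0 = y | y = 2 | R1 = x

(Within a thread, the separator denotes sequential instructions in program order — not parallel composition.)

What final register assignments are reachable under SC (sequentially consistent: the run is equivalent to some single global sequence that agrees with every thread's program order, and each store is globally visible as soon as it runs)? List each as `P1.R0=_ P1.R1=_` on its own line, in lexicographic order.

P1.R0=0 P1.R1=0
P1.R0=0 P1.R1=1
P1.R0=0 P1.R1=2
P1.R0=2 P1.R1=1

outcome vector order: (P1.R0,P1.R1)
|SC outcomes| = 4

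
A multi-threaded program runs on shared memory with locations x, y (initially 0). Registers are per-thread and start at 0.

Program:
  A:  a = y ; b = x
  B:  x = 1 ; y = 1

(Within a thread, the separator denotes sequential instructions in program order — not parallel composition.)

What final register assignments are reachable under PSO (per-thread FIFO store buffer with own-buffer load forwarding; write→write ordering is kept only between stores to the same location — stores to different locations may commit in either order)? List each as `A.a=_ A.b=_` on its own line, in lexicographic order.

outcome vector order: (A.a,A.b)
|PSO outcomes| = 4

A.a=0 A.b=0
A.a=0 A.b=1
A.a=1 A.b=0
A.a=1 A.b=1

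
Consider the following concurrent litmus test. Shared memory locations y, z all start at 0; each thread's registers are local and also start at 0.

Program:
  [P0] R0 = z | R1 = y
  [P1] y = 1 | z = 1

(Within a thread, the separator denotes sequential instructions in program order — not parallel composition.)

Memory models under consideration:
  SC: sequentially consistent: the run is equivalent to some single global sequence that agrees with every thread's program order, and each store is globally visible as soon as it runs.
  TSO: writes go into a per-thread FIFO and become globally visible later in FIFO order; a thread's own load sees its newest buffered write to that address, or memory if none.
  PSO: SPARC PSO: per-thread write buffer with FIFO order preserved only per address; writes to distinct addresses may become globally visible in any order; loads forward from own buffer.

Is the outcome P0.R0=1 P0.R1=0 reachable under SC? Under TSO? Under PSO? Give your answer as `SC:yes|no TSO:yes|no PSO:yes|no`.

SC:no TSO:no PSO:yes

outcome vector order: (P0.R0,P0.R1)
SC: 3 outcomes — {0/0, 0/1, 1/1}
TSO: 3 outcomes — {0/0, 0/1, 1/1}
PSO: 4 outcomes — {0/0, 0/1, 1/0, 1/1}
target 1/0 ∈ {PSO}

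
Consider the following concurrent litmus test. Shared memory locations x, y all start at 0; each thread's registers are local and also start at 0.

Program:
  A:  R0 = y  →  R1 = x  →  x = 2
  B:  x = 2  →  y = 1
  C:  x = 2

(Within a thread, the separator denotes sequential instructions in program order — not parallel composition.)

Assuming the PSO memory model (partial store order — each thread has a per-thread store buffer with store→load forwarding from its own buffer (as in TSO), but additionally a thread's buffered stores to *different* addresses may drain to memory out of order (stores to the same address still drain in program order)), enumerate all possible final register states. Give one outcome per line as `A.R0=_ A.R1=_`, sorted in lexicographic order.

outcome vector order: (A.R0,A.R1)
|PSO outcomes| = 4

A.R0=0 A.R1=0
A.R0=0 A.R1=2
A.R0=1 A.R1=0
A.R0=1 A.R1=2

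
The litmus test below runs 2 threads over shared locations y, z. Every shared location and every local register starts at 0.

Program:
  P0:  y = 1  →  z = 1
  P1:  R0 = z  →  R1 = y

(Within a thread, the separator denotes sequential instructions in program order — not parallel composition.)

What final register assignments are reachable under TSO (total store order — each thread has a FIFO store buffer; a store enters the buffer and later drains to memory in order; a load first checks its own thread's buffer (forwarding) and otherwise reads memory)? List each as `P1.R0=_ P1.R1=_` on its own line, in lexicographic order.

outcome vector order: (P1.R0,P1.R1)
|TSO outcomes| = 3

P1.R0=0 P1.R1=0
P1.R0=0 P1.R1=1
P1.R0=1 P1.R1=1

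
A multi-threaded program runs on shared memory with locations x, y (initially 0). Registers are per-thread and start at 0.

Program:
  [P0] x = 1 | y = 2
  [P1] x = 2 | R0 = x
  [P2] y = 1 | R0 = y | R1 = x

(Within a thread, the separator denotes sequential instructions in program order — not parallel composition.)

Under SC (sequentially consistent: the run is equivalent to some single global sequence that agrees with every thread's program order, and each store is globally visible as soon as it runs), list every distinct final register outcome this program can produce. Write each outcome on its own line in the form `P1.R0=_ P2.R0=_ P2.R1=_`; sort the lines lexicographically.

outcome vector order: (P1.R0,P2.R0,P2.R1)
|SC outcomes| = 9

P1.R0=1 P2.R0=1 P2.R1=0
P1.R0=1 P2.R0=1 P2.R1=1
P1.R0=1 P2.R0=1 P2.R1=2
P1.R0=1 P2.R0=2 P2.R1=1
P1.R0=2 P2.R0=1 P2.R1=0
P1.R0=2 P2.R0=1 P2.R1=1
P1.R0=2 P2.R0=1 P2.R1=2
P1.R0=2 P2.R0=2 P2.R1=1
P1.R0=2 P2.R0=2 P2.R1=2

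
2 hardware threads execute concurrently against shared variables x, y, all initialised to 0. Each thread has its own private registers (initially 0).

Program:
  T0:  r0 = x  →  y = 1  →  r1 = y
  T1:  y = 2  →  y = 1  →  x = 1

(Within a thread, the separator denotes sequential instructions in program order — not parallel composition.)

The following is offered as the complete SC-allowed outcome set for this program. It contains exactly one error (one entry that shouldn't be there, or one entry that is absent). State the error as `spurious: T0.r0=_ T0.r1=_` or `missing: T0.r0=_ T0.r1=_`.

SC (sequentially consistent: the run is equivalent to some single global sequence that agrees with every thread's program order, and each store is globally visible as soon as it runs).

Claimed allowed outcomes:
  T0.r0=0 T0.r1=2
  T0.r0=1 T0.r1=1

outcome vector order: (T0.r0,T0.r1)
SC (3): <0 1>, <0 2>, <1 1>
SC∖claimed = {<0 1>}

missing: T0.r0=0 T0.r1=1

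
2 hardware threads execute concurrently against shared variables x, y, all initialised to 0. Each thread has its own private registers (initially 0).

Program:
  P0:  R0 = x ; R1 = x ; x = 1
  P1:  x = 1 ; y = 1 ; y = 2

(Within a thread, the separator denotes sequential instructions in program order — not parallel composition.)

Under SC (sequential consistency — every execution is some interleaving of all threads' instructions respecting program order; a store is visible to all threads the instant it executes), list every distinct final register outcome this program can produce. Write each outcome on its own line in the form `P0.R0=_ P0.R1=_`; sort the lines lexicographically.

P0.R0=0 P0.R1=0
P0.R0=0 P0.R1=1
P0.R0=1 P0.R1=1

outcome vector order: (P0.R0,P0.R1)
|SC outcomes| = 3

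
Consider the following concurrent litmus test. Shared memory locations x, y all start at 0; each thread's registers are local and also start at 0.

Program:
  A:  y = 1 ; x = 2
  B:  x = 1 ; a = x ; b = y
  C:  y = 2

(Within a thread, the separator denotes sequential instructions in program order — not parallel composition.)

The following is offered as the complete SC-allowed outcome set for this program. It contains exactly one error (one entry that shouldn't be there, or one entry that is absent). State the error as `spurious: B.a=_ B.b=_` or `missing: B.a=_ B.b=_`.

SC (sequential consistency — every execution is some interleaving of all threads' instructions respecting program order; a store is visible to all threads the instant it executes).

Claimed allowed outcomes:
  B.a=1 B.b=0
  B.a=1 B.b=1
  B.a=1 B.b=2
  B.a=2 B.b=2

outcome vector order: (B.a,B.b)
under SC → <1 0>; <1 1>; <1 2>; <2 1>; <2 2>
SC∖claimed = {<2 1>}

missing: B.a=2 B.b=1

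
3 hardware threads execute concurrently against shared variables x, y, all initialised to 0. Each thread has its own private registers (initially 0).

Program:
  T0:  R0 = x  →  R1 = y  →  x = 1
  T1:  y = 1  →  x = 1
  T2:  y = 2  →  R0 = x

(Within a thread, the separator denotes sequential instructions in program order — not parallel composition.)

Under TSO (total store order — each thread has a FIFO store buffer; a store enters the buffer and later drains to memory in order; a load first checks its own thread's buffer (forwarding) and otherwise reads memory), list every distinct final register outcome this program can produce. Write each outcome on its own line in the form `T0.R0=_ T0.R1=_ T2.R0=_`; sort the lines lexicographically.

T0.R0=0 T0.R1=0 T2.R0=0
T0.R0=0 T0.R1=0 T2.R0=1
T0.R0=0 T0.R1=1 T2.R0=0
T0.R0=0 T0.R1=1 T2.R0=1
T0.R0=0 T0.R1=2 T2.R0=0
T0.R0=0 T0.R1=2 T2.R0=1
T0.R0=1 T0.R1=1 T2.R0=0
T0.R0=1 T0.R1=1 T2.R0=1
T0.R0=1 T0.R1=2 T2.R0=0
T0.R0=1 T0.R1=2 T2.R0=1

outcome vector order: (T0.R0,T0.R1,T2.R0)
|TSO outcomes| = 10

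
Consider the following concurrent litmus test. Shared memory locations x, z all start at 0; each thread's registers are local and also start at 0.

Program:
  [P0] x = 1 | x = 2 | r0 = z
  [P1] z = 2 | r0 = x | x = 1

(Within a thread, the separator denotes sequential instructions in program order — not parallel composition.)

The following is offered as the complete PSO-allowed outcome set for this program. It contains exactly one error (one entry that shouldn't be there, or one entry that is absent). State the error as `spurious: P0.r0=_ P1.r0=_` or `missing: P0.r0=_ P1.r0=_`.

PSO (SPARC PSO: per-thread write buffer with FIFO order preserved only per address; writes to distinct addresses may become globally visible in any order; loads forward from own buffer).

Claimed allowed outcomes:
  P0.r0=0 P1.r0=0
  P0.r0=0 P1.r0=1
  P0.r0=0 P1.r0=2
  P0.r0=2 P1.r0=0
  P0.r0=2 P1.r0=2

outcome vector order: (P0.r0,P1.r0)
[PSO] allowed = {0/0, 0/1, 0/2, 2/0, 2/1, 2/2}
PSO∖claimed = {2/1}

missing: P0.r0=2 P1.r0=1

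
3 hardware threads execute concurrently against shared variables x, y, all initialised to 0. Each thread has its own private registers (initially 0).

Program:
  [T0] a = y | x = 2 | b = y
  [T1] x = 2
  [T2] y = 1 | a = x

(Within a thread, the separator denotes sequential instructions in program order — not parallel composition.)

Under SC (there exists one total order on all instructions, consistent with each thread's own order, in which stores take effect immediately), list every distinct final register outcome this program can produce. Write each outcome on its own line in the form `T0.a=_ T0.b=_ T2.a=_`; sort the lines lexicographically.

outcome vector order: (T0.a,T0.b,T2.a)
|SC outcomes| = 5

T0.a=0 T0.b=0 T2.a=2
T0.a=0 T0.b=1 T2.a=0
T0.a=0 T0.b=1 T2.a=2
T0.a=1 T0.b=1 T2.a=0
T0.a=1 T0.b=1 T2.a=2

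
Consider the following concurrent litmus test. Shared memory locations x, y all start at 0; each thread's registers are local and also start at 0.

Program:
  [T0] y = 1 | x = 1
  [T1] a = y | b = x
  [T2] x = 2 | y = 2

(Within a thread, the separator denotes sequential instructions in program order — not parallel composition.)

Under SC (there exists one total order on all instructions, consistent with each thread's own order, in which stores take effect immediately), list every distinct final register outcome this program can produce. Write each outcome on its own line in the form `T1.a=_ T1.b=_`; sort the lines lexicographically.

outcome vector order: (T1.a,T1.b)
|SC outcomes| = 8

T1.a=0 T1.b=0
T1.a=0 T1.b=1
T1.a=0 T1.b=2
T1.a=1 T1.b=0
T1.a=1 T1.b=1
T1.a=1 T1.b=2
T1.a=2 T1.b=1
T1.a=2 T1.b=2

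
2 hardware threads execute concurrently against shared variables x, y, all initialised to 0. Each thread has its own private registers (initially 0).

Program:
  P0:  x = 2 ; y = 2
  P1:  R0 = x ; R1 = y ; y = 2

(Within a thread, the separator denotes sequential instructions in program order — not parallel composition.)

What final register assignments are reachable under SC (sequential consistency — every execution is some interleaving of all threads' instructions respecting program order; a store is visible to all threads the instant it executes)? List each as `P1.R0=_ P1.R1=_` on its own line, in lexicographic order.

outcome vector order: (P1.R0,P1.R1)
|SC outcomes| = 4

P1.R0=0 P1.R1=0
P1.R0=0 P1.R1=2
P1.R0=2 P1.R1=0
P1.R0=2 P1.R1=2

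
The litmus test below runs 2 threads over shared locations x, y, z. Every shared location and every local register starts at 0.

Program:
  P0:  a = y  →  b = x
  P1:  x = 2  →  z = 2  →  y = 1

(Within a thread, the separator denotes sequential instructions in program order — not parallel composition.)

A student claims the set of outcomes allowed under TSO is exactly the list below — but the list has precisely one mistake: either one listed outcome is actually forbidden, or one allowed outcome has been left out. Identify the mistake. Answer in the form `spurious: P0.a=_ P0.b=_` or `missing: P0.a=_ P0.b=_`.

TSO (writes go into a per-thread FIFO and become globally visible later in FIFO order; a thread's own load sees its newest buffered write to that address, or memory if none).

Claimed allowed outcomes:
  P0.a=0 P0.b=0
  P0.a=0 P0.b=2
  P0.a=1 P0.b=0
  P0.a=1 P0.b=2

outcome vector order: (P0.a,P0.b)
TSO: 3 outcomes — {(0,0) (0,2) (1,2)}
claimed∖TSO = {(1,0)}

spurious: P0.a=1 P0.b=0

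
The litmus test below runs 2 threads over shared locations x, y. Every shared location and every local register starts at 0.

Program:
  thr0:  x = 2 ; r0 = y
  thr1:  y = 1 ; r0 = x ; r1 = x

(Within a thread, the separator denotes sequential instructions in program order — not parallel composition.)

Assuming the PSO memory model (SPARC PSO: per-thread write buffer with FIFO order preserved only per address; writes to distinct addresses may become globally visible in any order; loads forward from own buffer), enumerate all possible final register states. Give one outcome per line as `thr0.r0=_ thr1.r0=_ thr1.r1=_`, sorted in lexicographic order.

outcome vector order: (thr0.r0,thr1.r0,thr1.r1)
|PSO outcomes| = 6

thr0.r0=0 thr1.r0=0 thr1.r1=0
thr0.r0=0 thr1.r0=0 thr1.r1=2
thr0.r0=0 thr1.r0=2 thr1.r1=2
thr0.r0=1 thr1.r0=0 thr1.r1=0
thr0.r0=1 thr1.r0=0 thr1.r1=2
thr0.r0=1 thr1.r0=2 thr1.r1=2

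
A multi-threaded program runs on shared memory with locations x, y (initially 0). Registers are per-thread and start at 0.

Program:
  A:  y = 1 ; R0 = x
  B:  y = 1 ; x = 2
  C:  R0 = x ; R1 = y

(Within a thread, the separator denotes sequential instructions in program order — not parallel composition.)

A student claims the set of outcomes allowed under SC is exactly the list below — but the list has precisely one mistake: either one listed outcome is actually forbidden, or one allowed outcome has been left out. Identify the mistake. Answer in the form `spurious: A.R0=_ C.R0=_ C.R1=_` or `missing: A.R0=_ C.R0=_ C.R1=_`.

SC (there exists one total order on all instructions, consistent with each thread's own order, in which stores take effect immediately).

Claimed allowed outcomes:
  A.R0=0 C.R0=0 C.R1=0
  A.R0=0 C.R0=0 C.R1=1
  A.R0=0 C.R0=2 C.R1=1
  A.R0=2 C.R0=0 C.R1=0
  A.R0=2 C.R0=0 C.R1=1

outcome vector order: (A.R0,C.R0,C.R1)
SC: 6 outcomes — {000; 001; 021; 200; 201; 221}
SC∖claimed = {221}

missing: A.R0=2 C.R0=2 C.R1=1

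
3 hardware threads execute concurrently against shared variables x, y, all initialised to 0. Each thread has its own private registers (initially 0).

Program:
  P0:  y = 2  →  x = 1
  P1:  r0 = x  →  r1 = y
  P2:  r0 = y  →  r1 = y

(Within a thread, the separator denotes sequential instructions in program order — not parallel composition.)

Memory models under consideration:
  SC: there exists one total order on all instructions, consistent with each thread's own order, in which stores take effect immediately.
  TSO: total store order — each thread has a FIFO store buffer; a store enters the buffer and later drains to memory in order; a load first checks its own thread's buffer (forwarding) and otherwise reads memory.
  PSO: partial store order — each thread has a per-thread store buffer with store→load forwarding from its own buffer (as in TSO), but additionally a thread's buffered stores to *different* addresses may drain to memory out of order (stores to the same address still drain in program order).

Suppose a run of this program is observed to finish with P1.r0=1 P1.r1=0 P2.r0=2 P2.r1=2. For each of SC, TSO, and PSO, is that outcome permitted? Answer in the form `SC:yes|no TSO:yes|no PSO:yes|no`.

outcome vector order: (P1.r0,P1.r1,P2.r0,P2.r1)
[SC] allowed = {0/0/0/0; 0/0/0/2; 0/0/2/2; 0/2/0/0; 0/2/0/2; 0/2/2/2; 1/2/0/0; 1/2/0/2; 1/2/2/2}
[TSO] allowed = {0/0/0/0; 0/0/0/2; 0/0/2/2; 0/2/0/0; 0/2/0/2; 0/2/2/2; 1/2/0/0; 1/2/0/2; 1/2/2/2}
[PSO] allowed = {0/0/0/0; 0/0/0/2; 0/0/2/2; 0/2/0/0; 0/2/0/2; 0/2/2/2; 1/0/0/0; 1/0/0/2; 1/0/2/2; 1/2/0/0; 1/2/0/2; 1/2/2/2}
target 1/0/2/2 ∈ {PSO}

SC:no TSO:no PSO:yes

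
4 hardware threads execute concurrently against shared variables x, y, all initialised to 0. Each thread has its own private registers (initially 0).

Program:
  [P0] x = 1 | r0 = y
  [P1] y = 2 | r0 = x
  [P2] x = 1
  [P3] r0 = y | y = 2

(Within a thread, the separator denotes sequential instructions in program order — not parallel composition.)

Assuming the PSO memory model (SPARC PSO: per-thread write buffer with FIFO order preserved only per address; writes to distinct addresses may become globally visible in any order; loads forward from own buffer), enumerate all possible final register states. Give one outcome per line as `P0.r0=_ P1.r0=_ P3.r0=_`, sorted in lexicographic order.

P0.r0=0 P1.r0=0 P3.r0=0
P0.r0=0 P1.r0=0 P3.r0=2
P0.r0=0 P1.r0=1 P3.r0=0
P0.r0=0 P1.r0=1 P3.r0=2
P0.r0=2 P1.r0=0 P3.r0=0
P0.r0=2 P1.r0=0 P3.r0=2
P0.r0=2 P1.r0=1 P3.r0=0
P0.r0=2 P1.r0=1 P3.r0=2

outcome vector order: (P0.r0,P1.r0,P3.r0)
|PSO outcomes| = 8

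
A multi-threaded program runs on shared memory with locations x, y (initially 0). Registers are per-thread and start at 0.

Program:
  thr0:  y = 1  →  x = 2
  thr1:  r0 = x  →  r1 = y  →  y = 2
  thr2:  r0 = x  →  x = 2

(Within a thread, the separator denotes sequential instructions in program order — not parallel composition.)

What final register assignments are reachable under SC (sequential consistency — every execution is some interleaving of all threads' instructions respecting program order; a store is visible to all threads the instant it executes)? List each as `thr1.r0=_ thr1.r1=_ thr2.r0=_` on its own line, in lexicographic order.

outcome vector order: (thr1.r0,thr1.r1,thr2.r0)
|SC outcomes| = 7

thr1.r0=0 thr1.r1=0 thr2.r0=0
thr1.r0=0 thr1.r1=0 thr2.r0=2
thr1.r0=0 thr1.r1=1 thr2.r0=0
thr1.r0=0 thr1.r1=1 thr2.r0=2
thr1.r0=2 thr1.r1=0 thr2.r0=0
thr1.r0=2 thr1.r1=1 thr2.r0=0
thr1.r0=2 thr1.r1=1 thr2.r0=2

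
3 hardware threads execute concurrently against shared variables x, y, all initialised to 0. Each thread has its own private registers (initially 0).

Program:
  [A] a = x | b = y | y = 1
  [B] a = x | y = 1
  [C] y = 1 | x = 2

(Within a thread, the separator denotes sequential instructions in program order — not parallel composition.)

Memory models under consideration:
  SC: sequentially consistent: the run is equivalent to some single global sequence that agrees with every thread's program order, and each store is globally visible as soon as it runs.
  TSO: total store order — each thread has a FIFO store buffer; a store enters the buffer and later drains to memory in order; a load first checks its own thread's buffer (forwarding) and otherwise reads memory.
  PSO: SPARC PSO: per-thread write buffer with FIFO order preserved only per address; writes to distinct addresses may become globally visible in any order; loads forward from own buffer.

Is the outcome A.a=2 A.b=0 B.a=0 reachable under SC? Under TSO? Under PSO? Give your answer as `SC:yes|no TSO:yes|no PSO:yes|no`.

outcome vector order: (A.a,A.b,B.a)
SC (6): 000, 002, 010, 012, 210, 212
TSO (6): 000, 002, 010, 012, 210, 212
PSO (8): 000, 002, 010, 012, 200, 202, 210, 212
target 200 ∈ {PSO}

SC:no TSO:no PSO:yes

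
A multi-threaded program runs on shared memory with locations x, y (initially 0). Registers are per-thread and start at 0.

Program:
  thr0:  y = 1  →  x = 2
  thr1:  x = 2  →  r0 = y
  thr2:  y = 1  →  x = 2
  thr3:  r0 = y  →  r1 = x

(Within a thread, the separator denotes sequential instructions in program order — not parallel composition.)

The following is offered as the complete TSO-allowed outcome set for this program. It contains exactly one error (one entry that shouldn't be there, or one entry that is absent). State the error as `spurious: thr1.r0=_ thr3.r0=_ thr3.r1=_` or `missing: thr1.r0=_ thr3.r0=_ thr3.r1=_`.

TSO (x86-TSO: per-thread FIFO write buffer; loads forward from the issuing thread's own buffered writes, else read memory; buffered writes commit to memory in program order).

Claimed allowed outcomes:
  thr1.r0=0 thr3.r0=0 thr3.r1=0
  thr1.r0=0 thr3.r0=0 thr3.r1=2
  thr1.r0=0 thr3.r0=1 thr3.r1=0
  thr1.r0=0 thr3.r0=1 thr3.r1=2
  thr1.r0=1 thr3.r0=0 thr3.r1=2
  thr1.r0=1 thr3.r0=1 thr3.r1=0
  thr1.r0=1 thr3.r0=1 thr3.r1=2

missing: thr1.r0=1 thr3.r0=0 thr3.r1=0

outcome vector order: (thr1.r0,thr3.r0,thr3.r1)
[TSO] allowed = {0/0/0, 0/0/2, 0/1/0, 0/1/2, 1/0/0, 1/0/2, 1/1/0, 1/1/2}
TSO∖claimed = {1/0/0}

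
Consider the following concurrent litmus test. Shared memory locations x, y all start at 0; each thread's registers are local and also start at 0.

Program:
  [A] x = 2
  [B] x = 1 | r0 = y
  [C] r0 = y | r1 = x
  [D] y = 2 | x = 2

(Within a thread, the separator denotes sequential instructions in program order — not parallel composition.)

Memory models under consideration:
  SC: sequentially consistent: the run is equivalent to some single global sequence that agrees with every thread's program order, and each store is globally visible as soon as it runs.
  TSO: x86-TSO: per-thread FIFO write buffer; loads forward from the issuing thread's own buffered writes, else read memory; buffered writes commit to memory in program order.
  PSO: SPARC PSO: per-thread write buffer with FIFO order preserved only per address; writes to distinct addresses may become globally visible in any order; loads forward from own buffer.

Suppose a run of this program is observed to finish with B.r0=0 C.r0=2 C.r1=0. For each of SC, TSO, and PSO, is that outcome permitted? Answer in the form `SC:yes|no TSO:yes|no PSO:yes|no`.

outcome vector order: (B.r0,C.r0,C.r1)
SC: 11 outcomes — {0/0/0, 0/0/1, 0/0/2, 0/2/1, 0/2/2, 2/0/0, 2/0/1, 2/0/2, 2/2/0, 2/2/1, 2/2/2}
TSO: 12 outcomes — {0/0/0, 0/0/1, 0/0/2, 0/2/0, 0/2/1, 0/2/2, 2/0/0, 2/0/1, 2/0/2, 2/2/0, 2/2/1, 2/2/2}
PSO: 12 outcomes — {0/0/0, 0/0/1, 0/0/2, 0/2/0, 0/2/1, 0/2/2, 2/0/0, 2/0/1, 2/0/2, 2/2/0, 2/2/1, 2/2/2}
target 0/2/0 ∈ {TSO,PSO}

SC:no TSO:yes PSO:yes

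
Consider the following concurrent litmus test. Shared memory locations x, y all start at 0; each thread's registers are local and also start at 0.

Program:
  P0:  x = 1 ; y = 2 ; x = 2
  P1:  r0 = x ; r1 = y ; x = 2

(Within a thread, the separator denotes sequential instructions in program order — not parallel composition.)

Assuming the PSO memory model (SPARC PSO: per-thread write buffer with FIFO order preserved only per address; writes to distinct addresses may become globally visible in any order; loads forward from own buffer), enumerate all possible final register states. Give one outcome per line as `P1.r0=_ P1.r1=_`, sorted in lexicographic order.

P1.r0=0 P1.r1=0
P1.r0=0 P1.r1=2
P1.r0=1 P1.r1=0
P1.r0=1 P1.r1=2
P1.r0=2 P1.r1=0
P1.r0=2 P1.r1=2

outcome vector order: (P1.r0,P1.r1)
|PSO outcomes| = 6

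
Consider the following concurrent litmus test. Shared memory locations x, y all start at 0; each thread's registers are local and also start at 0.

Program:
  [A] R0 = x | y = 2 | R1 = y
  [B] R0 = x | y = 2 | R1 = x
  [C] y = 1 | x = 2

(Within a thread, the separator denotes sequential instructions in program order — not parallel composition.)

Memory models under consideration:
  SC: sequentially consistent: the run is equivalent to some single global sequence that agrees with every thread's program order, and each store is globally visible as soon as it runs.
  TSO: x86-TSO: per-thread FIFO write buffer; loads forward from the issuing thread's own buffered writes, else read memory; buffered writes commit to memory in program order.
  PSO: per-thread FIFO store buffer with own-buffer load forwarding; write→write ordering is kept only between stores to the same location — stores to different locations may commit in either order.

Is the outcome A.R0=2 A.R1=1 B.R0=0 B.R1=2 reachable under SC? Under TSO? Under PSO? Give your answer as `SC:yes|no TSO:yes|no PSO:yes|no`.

outcome vector order: (A.R0,A.R1,B.R0,B.R1)
SC: 9 outcomes — {0100; 0102; 0122; 0200; 0202; 0222; 2200; 2202; 2222}
TSO: 9 outcomes — {0100; 0102; 0122; 0200; 0202; 0222; 2200; 2202; 2222}
PSO: 12 outcomes — {0100; 0102; 0122; 0200; 0202; 0222; 2100; 2102; 2122; 2200; 2202; 2222}
target 2102 ∈ {PSO}

SC:no TSO:no PSO:yes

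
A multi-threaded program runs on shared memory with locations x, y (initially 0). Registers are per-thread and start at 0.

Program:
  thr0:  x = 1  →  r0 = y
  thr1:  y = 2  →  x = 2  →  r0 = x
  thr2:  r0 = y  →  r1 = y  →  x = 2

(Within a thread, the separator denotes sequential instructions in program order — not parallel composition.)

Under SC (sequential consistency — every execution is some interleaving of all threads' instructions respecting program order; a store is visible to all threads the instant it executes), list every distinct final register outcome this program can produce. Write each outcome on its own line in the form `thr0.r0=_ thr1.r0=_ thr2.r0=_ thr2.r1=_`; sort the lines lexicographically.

outcome vector order: (thr0.r0,thr1.r0,thr2.r0,thr2.r1)
|SC outcomes| = 9

thr0.r0=0 thr1.r0=2 thr2.r0=0 thr2.r1=0
thr0.r0=0 thr1.r0=2 thr2.r0=0 thr2.r1=2
thr0.r0=0 thr1.r0=2 thr2.r0=2 thr2.r1=2
thr0.r0=2 thr1.r0=1 thr2.r0=0 thr2.r1=0
thr0.r0=2 thr1.r0=1 thr2.r0=0 thr2.r1=2
thr0.r0=2 thr1.r0=1 thr2.r0=2 thr2.r1=2
thr0.r0=2 thr1.r0=2 thr2.r0=0 thr2.r1=0
thr0.r0=2 thr1.r0=2 thr2.r0=0 thr2.r1=2
thr0.r0=2 thr1.r0=2 thr2.r0=2 thr2.r1=2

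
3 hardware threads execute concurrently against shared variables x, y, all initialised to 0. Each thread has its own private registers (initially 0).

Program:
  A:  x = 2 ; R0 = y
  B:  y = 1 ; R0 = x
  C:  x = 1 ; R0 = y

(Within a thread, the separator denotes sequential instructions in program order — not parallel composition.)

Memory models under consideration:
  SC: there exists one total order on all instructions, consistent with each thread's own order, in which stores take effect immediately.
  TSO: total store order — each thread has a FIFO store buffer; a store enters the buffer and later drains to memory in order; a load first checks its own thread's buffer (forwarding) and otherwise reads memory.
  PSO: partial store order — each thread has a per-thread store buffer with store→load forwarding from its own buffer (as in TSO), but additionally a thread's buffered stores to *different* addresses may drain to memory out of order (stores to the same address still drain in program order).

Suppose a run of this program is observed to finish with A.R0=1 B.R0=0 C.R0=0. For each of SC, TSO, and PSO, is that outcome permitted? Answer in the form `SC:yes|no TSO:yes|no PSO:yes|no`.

SC:no TSO:yes PSO:yes

outcome vector order: (A.R0,B.R0,C.R0)
under SC → 0/1/0 0/1/1 0/2/0 0/2/1 1/0/1 1/1/0 1/1/1 1/2/0 1/2/1
under TSO → 0/0/0 0/0/1 0/1/0 0/1/1 0/2/0 0/2/1 1/0/0 1/0/1 1/1/0 1/1/1 1/2/0 1/2/1
under PSO → 0/0/0 0/0/1 0/1/0 0/1/1 0/2/0 0/2/1 1/0/0 1/0/1 1/1/0 1/1/1 1/2/0 1/2/1
target 1/0/0 ∈ {TSO,PSO}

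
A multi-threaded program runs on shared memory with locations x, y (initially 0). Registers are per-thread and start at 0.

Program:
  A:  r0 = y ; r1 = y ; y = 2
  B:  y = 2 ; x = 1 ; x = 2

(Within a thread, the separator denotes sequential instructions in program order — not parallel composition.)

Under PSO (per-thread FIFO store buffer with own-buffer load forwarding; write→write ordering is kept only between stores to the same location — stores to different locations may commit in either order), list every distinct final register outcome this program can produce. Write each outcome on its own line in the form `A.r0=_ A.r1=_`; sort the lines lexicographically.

outcome vector order: (A.r0,A.r1)
|PSO outcomes| = 3

A.r0=0 A.r1=0
A.r0=0 A.r1=2
A.r0=2 A.r1=2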